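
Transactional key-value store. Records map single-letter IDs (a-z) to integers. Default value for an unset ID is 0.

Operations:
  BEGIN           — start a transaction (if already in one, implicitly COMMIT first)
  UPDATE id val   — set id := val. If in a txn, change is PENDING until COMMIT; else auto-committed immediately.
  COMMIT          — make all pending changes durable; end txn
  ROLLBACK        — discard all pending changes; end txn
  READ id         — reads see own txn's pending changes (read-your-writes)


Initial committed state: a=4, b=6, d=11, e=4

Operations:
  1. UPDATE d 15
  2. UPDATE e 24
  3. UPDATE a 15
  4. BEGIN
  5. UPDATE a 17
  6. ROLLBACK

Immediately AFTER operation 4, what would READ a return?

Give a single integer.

Initial committed: {a=4, b=6, d=11, e=4}
Op 1: UPDATE d=15 (auto-commit; committed d=15)
Op 2: UPDATE e=24 (auto-commit; committed e=24)
Op 3: UPDATE a=15 (auto-commit; committed a=15)
Op 4: BEGIN: in_txn=True, pending={}
After op 4: visible(a) = 15 (pending={}, committed={a=15, b=6, d=15, e=24})

Answer: 15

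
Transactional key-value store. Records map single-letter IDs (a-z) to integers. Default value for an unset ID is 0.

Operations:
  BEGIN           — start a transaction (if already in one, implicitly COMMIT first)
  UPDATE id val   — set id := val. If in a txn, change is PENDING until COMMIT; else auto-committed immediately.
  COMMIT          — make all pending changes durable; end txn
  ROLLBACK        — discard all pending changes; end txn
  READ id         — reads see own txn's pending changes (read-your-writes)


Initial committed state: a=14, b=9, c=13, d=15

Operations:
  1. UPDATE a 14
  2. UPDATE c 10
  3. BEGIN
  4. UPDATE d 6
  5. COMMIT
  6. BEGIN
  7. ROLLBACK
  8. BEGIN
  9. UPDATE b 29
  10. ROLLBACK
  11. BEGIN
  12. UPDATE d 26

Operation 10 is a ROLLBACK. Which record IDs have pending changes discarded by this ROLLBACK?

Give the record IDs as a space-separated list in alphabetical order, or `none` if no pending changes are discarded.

Initial committed: {a=14, b=9, c=13, d=15}
Op 1: UPDATE a=14 (auto-commit; committed a=14)
Op 2: UPDATE c=10 (auto-commit; committed c=10)
Op 3: BEGIN: in_txn=True, pending={}
Op 4: UPDATE d=6 (pending; pending now {d=6})
Op 5: COMMIT: merged ['d'] into committed; committed now {a=14, b=9, c=10, d=6}
Op 6: BEGIN: in_txn=True, pending={}
Op 7: ROLLBACK: discarded pending []; in_txn=False
Op 8: BEGIN: in_txn=True, pending={}
Op 9: UPDATE b=29 (pending; pending now {b=29})
Op 10: ROLLBACK: discarded pending ['b']; in_txn=False
Op 11: BEGIN: in_txn=True, pending={}
Op 12: UPDATE d=26 (pending; pending now {d=26})
ROLLBACK at op 10 discards: ['b']

Answer: b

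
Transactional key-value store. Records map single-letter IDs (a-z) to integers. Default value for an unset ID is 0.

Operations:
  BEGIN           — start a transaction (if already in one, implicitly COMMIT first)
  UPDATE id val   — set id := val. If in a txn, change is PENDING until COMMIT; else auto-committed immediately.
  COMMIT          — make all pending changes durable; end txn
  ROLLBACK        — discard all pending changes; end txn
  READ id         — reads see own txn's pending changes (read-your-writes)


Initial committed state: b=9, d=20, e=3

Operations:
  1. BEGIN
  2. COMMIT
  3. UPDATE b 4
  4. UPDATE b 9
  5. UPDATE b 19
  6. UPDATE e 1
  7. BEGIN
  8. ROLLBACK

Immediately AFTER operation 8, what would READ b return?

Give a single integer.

Initial committed: {b=9, d=20, e=3}
Op 1: BEGIN: in_txn=True, pending={}
Op 2: COMMIT: merged [] into committed; committed now {b=9, d=20, e=3}
Op 3: UPDATE b=4 (auto-commit; committed b=4)
Op 4: UPDATE b=9 (auto-commit; committed b=9)
Op 5: UPDATE b=19 (auto-commit; committed b=19)
Op 6: UPDATE e=1 (auto-commit; committed e=1)
Op 7: BEGIN: in_txn=True, pending={}
Op 8: ROLLBACK: discarded pending []; in_txn=False
After op 8: visible(b) = 19 (pending={}, committed={b=19, d=20, e=1})

Answer: 19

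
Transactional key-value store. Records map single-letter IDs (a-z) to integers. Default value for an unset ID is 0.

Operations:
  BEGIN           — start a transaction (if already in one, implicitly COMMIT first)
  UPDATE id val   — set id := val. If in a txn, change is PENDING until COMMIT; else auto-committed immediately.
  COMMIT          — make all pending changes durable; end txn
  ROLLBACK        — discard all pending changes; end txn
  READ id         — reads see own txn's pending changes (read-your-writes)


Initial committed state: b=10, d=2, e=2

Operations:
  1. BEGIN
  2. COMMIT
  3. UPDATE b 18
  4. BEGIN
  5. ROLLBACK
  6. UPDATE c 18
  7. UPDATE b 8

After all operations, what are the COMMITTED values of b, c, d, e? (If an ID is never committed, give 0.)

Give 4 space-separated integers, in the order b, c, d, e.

Initial committed: {b=10, d=2, e=2}
Op 1: BEGIN: in_txn=True, pending={}
Op 2: COMMIT: merged [] into committed; committed now {b=10, d=2, e=2}
Op 3: UPDATE b=18 (auto-commit; committed b=18)
Op 4: BEGIN: in_txn=True, pending={}
Op 5: ROLLBACK: discarded pending []; in_txn=False
Op 6: UPDATE c=18 (auto-commit; committed c=18)
Op 7: UPDATE b=8 (auto-commit; committed b=8)
Final committed: {b=8, c=18, d=2, e=2}

Answer: 8 18 2 2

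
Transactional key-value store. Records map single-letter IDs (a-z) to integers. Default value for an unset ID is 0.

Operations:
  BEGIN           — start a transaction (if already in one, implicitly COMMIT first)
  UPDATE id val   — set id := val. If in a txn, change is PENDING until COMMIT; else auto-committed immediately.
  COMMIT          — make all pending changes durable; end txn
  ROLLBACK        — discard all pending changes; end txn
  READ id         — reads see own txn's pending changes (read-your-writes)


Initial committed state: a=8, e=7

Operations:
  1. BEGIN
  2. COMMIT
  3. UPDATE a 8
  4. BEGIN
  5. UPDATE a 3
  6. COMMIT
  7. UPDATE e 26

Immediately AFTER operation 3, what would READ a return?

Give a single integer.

Initial committed: {a=8, e=7}
Op 1: BEGIN: in_txn=True, pending={}
Op 2: COMMIT: merged [] into committed; committed now {a=8, e=7}
Op 3: UPDATE a=8 (auto-commit; committed a=8)
After op 3: visible(a) = 8 (pending={}, committed={a=8, e=7})

Answer: 8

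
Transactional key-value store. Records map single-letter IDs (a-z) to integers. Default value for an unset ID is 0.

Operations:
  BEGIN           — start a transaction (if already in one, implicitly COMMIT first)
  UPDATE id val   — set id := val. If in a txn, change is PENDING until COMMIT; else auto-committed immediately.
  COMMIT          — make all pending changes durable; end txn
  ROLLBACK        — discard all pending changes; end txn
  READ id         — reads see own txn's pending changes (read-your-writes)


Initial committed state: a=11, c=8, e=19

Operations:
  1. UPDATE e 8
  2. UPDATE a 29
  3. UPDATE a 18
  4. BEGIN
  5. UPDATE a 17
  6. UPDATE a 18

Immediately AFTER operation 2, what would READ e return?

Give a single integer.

Answer: 8

Derivation:
Initial committed: {a=11, c=8, e=19}
Op 1: UPDATE e=8 (auto-commit; committed e=8)
Op 2: UPDATE a=29 (auto-commit; committed a=29)
After op 2: visible(e) = 8 (pending={}, committed={a=29, c=8, e=8})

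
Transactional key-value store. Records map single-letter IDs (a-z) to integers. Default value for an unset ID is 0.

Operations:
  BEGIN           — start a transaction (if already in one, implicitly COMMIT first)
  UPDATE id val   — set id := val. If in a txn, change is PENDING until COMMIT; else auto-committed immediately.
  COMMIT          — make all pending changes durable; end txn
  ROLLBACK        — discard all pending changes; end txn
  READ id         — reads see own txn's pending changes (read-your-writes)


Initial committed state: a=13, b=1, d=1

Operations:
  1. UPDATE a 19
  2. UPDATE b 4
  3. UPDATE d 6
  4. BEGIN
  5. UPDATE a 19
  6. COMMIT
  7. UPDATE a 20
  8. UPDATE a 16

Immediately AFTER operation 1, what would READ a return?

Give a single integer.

Answer: 19

Derivation:
Initial committed: {a=13, b=1, d=1}
Op 1: UPDATE a=19 (auto-commit; committed a=19)
After op 1: visible(a) = 19 (pending={}, committed={a=19, b=1, d=1})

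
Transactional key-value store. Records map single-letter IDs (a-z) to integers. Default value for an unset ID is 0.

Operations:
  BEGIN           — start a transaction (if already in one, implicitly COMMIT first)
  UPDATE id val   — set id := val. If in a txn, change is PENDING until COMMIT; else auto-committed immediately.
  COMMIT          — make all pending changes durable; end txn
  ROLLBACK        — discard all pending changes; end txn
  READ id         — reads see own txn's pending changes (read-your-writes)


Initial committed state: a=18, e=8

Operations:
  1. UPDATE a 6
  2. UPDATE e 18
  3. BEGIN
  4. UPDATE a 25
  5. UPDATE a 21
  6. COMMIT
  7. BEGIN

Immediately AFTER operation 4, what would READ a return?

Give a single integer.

Initial committed: {a=18, e=8}
Op 1: UPDATE a=6 (auto-commit; committed a=6)
Op 2: UPDATE e=18 (auto-commit; committed e=18)
Op 3: BEGIN: in_txn=True, pending={}
Op 4: UPDATE a=25 (pending; pending now {a=25})
After op 4: visible(a) = 25 (pending={a=25}, committed={a=6, e=18})

Answer: 25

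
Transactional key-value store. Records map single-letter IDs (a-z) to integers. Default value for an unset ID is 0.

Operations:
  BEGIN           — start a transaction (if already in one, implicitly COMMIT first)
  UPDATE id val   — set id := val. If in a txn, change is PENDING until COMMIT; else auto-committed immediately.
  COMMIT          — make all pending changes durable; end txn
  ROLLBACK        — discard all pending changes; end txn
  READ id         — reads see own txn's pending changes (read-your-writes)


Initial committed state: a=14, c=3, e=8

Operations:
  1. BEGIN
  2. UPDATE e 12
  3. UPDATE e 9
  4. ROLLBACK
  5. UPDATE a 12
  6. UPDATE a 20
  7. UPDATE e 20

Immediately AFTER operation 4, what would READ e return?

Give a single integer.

Answer: 8

Derivation:
Initial committed: {a=14, c=3, e=8}
Op 1: BEGIN: in_txn=True, pending={}
Op 2: UPDATE e=12 (pending; pending now {e=12})
Op 3: UPDATE e=9 (pending; pending now {e=9})
Op 4: ROLLBACK: discarded pending ['e']; in_txn=False
After op 4: visible(e) = 8 (pending={}, committed={a=14, c=3, e=8})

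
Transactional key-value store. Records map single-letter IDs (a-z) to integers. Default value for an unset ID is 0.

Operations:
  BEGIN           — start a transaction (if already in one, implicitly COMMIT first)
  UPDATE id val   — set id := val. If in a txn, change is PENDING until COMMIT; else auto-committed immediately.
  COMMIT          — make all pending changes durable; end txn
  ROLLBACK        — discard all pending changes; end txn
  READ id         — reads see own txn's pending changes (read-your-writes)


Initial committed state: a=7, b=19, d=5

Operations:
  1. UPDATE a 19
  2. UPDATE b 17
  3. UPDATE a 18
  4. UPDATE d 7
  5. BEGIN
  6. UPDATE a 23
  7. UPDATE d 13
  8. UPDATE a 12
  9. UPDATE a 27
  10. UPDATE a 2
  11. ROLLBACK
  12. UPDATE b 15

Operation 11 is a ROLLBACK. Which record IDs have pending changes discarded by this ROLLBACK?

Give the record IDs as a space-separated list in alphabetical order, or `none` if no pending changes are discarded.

Initial committed: {a=7, b=19, d=5}
Op 1: UPDATE a=19 (auto-commit; committed a=19)
Op 2: UPDATE b=17 (auto-commit; committed b=17)
Op 3: UPDATE a=18 (auto-commit; committed a=18)
Op 4: UPDATE d=7 (auto-commit; committed d=7)
Op 5: BEGIN: in_txn=True, pending={}
Op 6: UPDATE a=23 (pending; pending now {a=23})
Op 7: UPDATE d=13 (pending; pending now {a=23, d=13})
Op 8: UPDATE a=12 (pending; pending now {a=12, d=13})
Op 9: UPDATE a=27 (pending; pending now {a=27, d=13})
Op 10: UPDATE a=2 (pending; pending now {a=2, d=13})
Op 11: ROLLBACK: discarded pending ['a', 'd']; in_txn=False
Op 12: UPDATE b=15 (auto-commit; committed b=15)
ROLLBACK at op 11 discards: ['a', 'd']

Answer: a d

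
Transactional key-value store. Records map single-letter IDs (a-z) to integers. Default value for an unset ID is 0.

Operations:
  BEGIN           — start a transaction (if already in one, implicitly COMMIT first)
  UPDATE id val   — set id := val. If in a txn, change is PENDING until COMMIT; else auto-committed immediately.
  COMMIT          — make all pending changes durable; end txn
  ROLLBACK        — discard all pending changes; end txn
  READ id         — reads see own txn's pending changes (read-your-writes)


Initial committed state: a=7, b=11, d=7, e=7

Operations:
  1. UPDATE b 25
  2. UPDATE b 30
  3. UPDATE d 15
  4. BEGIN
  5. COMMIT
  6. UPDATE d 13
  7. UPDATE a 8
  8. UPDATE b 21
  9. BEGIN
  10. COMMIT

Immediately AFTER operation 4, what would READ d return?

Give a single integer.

Initial committed: {a=7, b=11, d=7, e=7}
Op 1: UPDATE b=25 (auto-commit; committed b=25)
Op 2: UPDATE b=30 (auto-commit; committed b=30)
Op 3: UPDATE d=15 (auto-commit; committed d=15)
Op 4: BEGIN: in_txn=True, pending={}
After op 4: visible(d) = 15 (pending={}, committed={a=7, b=30, d=15, e=7})

Answer: 15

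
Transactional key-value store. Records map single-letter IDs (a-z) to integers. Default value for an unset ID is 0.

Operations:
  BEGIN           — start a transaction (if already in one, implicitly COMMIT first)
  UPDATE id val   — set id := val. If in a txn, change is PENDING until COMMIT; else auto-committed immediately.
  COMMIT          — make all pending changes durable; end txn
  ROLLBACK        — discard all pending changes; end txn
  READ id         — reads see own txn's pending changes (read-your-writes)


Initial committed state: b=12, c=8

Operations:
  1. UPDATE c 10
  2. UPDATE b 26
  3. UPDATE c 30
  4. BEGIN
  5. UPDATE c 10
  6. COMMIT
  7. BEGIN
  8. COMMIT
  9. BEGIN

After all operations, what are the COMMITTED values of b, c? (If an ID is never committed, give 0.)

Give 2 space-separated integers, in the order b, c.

Answer: 26 10

Derivation:
Initial committed: {b=12, c=8}
Op 1: UPDATE c=10 (auto-commit; committed c=10)
Op 2: UPDATE b=26 (auto-commit; committed b=26)
Op 3: UPDATE c=30 (auto-commit; committed c=30)
Op 4: BEGIN: in_txn=True, pending={}
Op 5: UPDATE c=10 (pending; pending now {c=10})
Op 6: COMMIT: merged ['c'] into committed; committed now {b=26, c=10}
Op 7: BEGIN: in_txn=True, pending={}
Op 8: COMMIT: merged [] into committed; committed now {b=26, c=10}
Op 9: BEGIN: in_txn=True, pending={}
Final committed: {b=26, c=10}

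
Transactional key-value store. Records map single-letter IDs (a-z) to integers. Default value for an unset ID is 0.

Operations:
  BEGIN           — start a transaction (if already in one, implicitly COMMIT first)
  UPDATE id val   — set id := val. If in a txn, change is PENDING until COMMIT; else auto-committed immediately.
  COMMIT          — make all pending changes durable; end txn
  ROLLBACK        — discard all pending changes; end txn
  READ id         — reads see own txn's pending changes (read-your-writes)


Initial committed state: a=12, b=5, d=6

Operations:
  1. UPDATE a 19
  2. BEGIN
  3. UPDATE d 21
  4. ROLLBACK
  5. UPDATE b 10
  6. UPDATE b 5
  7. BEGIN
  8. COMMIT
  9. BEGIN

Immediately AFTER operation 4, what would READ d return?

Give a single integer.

Answer: 6

Derivation:
Initial committed: {a=12, b=5, d=6}
Op 1: UPDATE a=19 (auto-commit; committed a=19)
Op 2: BEGIN: in_txn=True, pending={}
Op 3: UPDATE d=21 (pending; pending now {d=21})
Op 4: ROLLBACK: discarded pending ['d']; in_txn=False
After op 4: visible(d) = 6 (pending={}, committed={a=19, b=5, d=6})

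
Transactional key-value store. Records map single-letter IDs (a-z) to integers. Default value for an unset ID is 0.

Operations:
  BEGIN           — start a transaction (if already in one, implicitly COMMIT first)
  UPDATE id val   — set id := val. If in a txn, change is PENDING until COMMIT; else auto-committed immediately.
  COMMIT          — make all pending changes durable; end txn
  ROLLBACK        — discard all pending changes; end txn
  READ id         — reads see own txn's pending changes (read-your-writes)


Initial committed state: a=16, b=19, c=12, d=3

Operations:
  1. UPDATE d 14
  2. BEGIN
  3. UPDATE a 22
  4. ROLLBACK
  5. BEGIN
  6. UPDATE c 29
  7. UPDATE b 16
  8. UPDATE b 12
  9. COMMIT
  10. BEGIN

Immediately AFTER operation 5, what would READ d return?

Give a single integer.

Initial committed: {a=16, b=19, c=12, d=3}
Op 1: UPDATE d=14 (auto-commit; committed d=14)
Op 2: BEGIN: in_txn=True, pending={}
Op 3: UPDATE a=22 (pending; pending now {a=22})
Op 4: ROLLBACK: discarded pending ['a']; in_txn=False
Op 5: BEGIN: in_txn=True, pending={}
After op 5: visible(d) = 14 (pending={}, committed={a=16, b=19, c=12, d=14})

Answer: 14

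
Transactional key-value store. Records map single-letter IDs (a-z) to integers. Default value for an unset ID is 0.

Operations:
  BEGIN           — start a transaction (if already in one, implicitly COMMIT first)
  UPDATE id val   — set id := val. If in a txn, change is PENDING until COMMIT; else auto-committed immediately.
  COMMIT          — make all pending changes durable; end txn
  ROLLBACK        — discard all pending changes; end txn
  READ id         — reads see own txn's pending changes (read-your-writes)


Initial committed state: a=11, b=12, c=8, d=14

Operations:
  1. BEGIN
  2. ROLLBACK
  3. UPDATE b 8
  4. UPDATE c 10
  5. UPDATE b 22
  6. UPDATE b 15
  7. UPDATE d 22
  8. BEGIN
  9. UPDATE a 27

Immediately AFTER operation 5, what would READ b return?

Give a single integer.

Initial committed: {a=11, b=12, c=8, d=14}
Op 1: BEGIN: in_txn=True, pending={}
Op 2: ROLLBACK: discarded pending []; in_txn=False
Op 3: UPDATE b=8 (auto-commit; committed b=8)
Op 4: UPDATE c=10 (auto-commit; committed c=10)
Op 5: UPDATE b=22 (auto-commit; committed b=22)
After op 5: visible(b) = 22 (pending={}, committed={a=11, b=22, c=10, d=14})

Answer: 22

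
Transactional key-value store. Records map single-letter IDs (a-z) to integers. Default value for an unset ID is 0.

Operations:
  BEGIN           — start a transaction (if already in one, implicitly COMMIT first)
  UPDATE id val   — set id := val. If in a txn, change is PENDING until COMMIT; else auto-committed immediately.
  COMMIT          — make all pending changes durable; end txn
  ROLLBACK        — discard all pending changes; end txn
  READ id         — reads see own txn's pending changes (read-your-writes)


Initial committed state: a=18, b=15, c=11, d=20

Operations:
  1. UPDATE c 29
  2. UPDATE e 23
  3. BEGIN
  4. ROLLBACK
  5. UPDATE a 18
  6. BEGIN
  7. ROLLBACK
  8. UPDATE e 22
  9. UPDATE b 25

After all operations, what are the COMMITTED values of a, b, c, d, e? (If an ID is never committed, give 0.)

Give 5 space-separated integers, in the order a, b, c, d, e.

Initial committed: {a=18, b=15, c=11, d=20}
Op 1: UPDATE c=29 (auto-commit; committed c=29)
Op 2: UPDATE e=23 (auto-commit; committed e=23)
Op 3: BEGIN: in_txn=True, pending={}
Op 4: ROLLBACK: discarded pending []; in_txn=False
Op 5: UPDATE a=18 (auto-commit; committed a=18)
Op 6: BEGIN: in_txn=True, pending={}
Op 7: ROLLBACK: discarded pending []; in_txn=False
Op 8: UPDATE e=22 (auto-commit; committed e=22)
Op 9: UPDATE b=25 (auto-commit; committed b=25)
Final committed: {a=18, b=25, c=29, d=20, e=22}

Answer: 18 25 29 20 22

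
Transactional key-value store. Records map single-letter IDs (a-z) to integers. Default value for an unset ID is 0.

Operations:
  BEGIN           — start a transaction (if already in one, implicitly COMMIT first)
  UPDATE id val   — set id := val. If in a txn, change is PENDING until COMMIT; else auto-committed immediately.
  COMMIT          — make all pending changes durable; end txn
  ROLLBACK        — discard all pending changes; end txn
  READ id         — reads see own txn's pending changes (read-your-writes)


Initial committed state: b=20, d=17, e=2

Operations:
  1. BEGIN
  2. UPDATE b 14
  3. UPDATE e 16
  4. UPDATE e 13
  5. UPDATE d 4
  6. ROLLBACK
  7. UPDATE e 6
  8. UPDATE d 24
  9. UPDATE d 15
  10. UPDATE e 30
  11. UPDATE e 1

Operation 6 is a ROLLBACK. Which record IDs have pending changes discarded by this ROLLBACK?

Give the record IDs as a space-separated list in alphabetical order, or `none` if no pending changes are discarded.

Answer: b d e

Derivation:
Initial committed: {b=20, d=17, e=2}
Op 1: BEGIN: in_txn=True, pending={}
Op 2: UPDATE b=14 (pending; pending now {b=14})
Op 3: UPDATE e=16 (pending; pending now {b=14, e=16})
Op 4: UPDATE e=13 (pending; pending now {b=14, e=13})
Op 5: UPDATE d=4 (pending; pending now {b=14, d=4, e=13})
Op 6: ROLLBACK: discarded pending ['b', 'd', 'e']; in_txn=False
Op 7: UPDATE e=6 (auto-commit; committed e=6)
Op 8: UPDATE d=24 (auto-commit; committed d=24)
Op 9: UPDATE d=15 (auto-commit; committed d=15)
Op 10: UPDATE e=30 (auto-commit; committed e=30)
Op 11: UPDATE e=1 (auto-commit; committed e=1)
ROLLBACK at op 6 discards: ['b', 'd', 'e']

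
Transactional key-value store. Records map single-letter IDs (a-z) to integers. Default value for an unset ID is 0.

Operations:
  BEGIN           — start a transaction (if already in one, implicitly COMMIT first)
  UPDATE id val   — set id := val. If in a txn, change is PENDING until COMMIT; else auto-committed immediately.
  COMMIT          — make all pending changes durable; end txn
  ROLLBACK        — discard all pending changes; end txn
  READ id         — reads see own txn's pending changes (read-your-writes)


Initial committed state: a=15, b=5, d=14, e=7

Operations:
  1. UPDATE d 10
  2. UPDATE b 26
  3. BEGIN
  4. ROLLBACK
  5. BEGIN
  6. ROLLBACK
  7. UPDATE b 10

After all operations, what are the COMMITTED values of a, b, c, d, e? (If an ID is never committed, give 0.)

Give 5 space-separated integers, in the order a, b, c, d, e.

Initial committed: {a=15, b=5, d=14, e=7}
Op 1: UPDATE d=10 (auto-commit; committed d=10)
Op 2: UPDATE b=26 (auto-commit; committed b=26)
Op 3: BEGIN: in_txn=True, pending={}
Op 4: ROLLBACK: discarded pending []; in_txn=False
Op 5: BEGIN: in_txn=True, pending={}
Op 6: ROLLBACK: discarded pending []; in_txn=False
Op 7: UPDATE b=10 (auto-commit; committed b=10)
Final committed: {a=15, b=10, d=10, e=7}

Answer: 15 10 0 10 7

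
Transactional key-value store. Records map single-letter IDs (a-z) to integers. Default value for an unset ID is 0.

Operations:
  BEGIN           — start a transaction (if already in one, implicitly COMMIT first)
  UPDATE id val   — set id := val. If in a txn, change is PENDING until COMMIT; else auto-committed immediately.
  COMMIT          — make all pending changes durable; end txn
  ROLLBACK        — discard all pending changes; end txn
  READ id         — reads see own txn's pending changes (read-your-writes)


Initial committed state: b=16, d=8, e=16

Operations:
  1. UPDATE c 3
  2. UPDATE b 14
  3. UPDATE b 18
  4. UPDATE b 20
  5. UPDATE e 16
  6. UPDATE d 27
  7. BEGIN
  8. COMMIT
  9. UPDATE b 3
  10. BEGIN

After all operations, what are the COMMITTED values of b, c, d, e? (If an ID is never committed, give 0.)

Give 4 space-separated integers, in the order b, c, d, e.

Initial committed: {b=16, d=8, e=16}
Op 1: UPDATE c=3 (auto-commit; committed c=3)
Op 2: UPDATE b=14 (auto-commit; committed b=14)
Op 3: UPDATE b=18 (auto-commit; committed b=18)
Op 4: UPDATE b=20 (auto-commit; committed b=20)
Op 5: UPDATE e=16 (auto-commit; committed e=16)
Op 6: UPDATE d=27 (auto-commit; committed d=27)
Op 7: BEGIN: in_txn=True, pending={}
Op 8: COMMIT: merged [] into committed; committed now {b=20, c=3, d=27, e=16}
Op 9: UPDATE b=3 (auto-commit; committed b=3)
Op 10: BEGIN: in_txn=True, pending={}
Final committed: {b=3, c=3, d=27, e=16}

Answer: 3 3 27 16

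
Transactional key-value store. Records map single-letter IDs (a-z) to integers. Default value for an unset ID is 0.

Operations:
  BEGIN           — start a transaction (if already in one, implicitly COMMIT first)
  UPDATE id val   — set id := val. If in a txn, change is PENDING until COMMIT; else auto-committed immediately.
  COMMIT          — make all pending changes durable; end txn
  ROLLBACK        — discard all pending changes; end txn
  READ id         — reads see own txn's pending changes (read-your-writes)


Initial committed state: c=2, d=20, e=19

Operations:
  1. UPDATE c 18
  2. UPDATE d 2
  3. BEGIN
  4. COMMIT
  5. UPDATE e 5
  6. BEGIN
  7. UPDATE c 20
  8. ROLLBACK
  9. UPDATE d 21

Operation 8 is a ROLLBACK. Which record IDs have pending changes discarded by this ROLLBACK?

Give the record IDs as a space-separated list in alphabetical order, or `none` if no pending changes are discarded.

Answer: c

Derivation:
Initial committed: {c=2, d=20, e=19}
Op 1: UPDATE c=18 (auto-commit; committed c=18)
Op 2: UPDATE d=2 (auto-commit; committed d=2)
Op 3: BEGIN: in_txn=True, pending={}
Op 4: COMMIT: merged [] into committed; committed now {c=18, d=2, e=19}
Op 5: UPDATE e=5 (auto-commit; committed e=5)
Op 6: BEGIN: in_txn=True, pending={}
Op 7: UPDATE c=20 (pending; pending now {c=20})
Op 8: ROLLBACK: discarded pending ['c']; in_txn=False
Op 9: UPDATE d=21 (auto-commit; committed d=21)
ROLLBACK at op 8 discards: ['c']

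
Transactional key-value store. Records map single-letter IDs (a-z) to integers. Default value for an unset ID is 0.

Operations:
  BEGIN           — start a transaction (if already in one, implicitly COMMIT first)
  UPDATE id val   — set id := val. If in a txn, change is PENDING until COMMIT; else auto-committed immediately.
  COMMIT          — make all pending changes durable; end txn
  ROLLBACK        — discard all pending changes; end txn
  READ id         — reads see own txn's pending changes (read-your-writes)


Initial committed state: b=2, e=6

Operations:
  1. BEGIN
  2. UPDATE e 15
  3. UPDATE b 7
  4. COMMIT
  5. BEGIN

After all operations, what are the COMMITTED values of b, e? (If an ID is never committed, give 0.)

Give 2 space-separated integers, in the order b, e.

Initial committed: {b=2, e=6}
Op 1: BEGIN: in_txn=True, pending={}
Op 2: UPDATE e=15 (pending; pending now {e=15})
Op 3: UPDATE b=7 (pending; pending now {b=7, e=15})
Op 4: COMMIT: merged ['b', 'e'] into committed; committed now {b=7, e=15}
Op 5: BEGIN: in_txn=True, pending={}
Final committed: {b=7, e=15}

Answer: 7 15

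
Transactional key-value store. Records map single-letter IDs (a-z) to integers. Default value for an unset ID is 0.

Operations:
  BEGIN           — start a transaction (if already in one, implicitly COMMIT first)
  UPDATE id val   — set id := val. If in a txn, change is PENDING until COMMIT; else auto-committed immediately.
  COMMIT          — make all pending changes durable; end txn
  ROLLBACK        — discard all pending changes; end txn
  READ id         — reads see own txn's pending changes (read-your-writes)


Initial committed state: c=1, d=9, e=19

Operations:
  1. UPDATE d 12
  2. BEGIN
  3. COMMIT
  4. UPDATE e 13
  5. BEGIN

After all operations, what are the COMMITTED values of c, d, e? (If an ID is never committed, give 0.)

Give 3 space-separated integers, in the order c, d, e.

Answer: 1 12 13

Derivation:
Initial committed: {c=1, d=9, e=19}
Op 1: UPDATE d=12 (auto-commit; committed d=12)
Op 2: BEGIN: in_txn=True, pending={}
Op 3: COMMIT: merged [] into committed; committed now {c=1, d=12, e=19}
Op 4: UPDATE e=13 (auto-commit; committed e=13)
Op 5: BEGIN: in_txn=True, pending={}
Final committed: {c=1, d=12, e=13}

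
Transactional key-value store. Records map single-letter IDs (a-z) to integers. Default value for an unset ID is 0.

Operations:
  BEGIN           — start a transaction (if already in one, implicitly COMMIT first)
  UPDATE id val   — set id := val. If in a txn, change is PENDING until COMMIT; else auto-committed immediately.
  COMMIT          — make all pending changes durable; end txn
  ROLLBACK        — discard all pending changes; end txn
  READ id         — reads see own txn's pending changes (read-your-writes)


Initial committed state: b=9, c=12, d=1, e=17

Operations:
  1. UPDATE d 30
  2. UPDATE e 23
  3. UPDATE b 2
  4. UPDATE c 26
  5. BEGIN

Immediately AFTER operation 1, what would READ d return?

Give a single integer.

Answer: 30

Derivation:
Initial committed: {b=9, c=12, d=1, e=17}
Op 1: UPDATE d=30 (auto-commit; committed d=30)
After op 1: visible(d) = 30 (pending={}, committed={b=9, c=12, d=30, e=17})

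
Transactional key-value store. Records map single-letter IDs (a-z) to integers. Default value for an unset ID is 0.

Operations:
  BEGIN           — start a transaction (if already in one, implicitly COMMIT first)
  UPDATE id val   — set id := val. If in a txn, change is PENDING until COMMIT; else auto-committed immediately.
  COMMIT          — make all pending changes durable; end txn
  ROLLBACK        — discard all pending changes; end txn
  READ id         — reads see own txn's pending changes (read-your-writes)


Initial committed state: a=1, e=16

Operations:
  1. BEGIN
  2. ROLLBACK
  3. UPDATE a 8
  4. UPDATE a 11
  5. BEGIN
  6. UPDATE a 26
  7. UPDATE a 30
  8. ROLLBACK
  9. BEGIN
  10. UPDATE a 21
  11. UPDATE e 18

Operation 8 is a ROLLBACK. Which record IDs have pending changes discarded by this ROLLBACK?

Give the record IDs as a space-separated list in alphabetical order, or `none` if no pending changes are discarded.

Answer: a

Derivation:
Initial committed: {a=1, e=16}
Op 1: BEGIN: in_txn=True, pending={}
Op 2: ROLLBACK: discarded pending []; in_txn=False
Op 3: UPDATE a=8 (auto-commit; committed a=8)
Op 4: UPDATE a=11 (auto-commit; committed a=11)
Op 5: BEGIN: in_txn=True, pending={}
Op 6: UPDATE a=26 (pending; pending now {a=26})
Op 7: UPDATE a=30 (pending; pending now {a=30})
Op 8: ROLLBACK: discarded pending ['a']; in_txn=False
Op 9: BEGIN: in_txn=True, pending={}
Op 10: UPDATE a=21 (pending; pending now {a=21})
Op 11: UPDATE e=18 (pending; pending now {a=21, e=18})
ROLLBACK at op 8 discards: ['a']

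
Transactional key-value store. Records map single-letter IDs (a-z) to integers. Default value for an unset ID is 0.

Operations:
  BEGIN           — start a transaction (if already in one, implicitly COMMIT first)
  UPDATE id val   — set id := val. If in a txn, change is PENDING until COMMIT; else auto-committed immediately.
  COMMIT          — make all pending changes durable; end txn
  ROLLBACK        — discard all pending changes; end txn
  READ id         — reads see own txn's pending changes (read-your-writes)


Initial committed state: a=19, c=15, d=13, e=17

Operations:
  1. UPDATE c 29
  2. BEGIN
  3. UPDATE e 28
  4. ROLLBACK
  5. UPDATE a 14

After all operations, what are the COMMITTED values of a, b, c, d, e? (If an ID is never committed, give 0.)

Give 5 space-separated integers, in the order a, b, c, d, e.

Answer: 14 0 29 13 17

Derivation:
Initial committed: {a=19, c=15, d=13, e=17}
Op 1: UPDATE c=29 (auto-commit; committed c=29)
Op 2: BEGIN: in_txn=True, pending={}
Op 3: UPDATE e=28 (pending; pending now {e=28})
Op 4: ROLLBACK: discarded pending ['e']; in_txn=False
Op 5: UPDATE a=14 (auto-commit; committed a=14)
Final committed: {a=14, c=29, d=13, e=17}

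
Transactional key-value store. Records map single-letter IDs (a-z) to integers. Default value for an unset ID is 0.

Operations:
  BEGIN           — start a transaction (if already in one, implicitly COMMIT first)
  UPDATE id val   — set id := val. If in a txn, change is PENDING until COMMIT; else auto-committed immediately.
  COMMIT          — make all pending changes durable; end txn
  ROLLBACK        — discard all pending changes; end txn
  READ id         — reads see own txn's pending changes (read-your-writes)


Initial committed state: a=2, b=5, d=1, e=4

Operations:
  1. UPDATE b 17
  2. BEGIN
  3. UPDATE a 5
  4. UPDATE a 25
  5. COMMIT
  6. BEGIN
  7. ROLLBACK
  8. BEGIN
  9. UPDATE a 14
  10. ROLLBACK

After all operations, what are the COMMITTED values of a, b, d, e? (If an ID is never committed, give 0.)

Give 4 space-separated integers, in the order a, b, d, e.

Answer: 25 17 1 4

Derivation:
Initial committed: {a=2, b=5, d=1, e=4}
Op 1: UPDATE b=17 (auto-commit; committed b=17)
Op 2: BEGIN: in_txn=True, pending={}
Op 3: UPDATE a=5 (pending; pending now {a=5})
Op 4: UPDATE a=25 (pending; pending now {a=25})
Op 5: COMMIT: merged ['a'] into committed; committed now {a=25, b=17, d=1, e=4}
Op 6: BEGIN: in_txn=True, pending={}
Op 7: ROLLBACK: discarded pending []; in_txn=False
Op 8: BEGIN: in_txn=True, pending={}
Op 9: UPDATE a=14 (pending; pending now {a=14})
Op 10: ROLLBACK: discarded pending ['a']; in_txn=False
Final committed: {a=25, b=17, d=1, e=4}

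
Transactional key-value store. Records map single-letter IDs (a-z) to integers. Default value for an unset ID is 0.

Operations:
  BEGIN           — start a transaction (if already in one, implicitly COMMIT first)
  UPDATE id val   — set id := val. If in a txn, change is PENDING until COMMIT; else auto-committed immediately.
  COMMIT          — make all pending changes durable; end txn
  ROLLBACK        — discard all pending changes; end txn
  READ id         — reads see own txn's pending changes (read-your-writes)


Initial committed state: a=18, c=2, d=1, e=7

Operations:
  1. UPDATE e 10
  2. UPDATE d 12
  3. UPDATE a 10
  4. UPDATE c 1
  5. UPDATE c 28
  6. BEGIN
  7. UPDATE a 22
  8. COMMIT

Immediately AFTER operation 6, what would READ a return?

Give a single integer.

Initial committed: {a=18, c=2, d=1, e=7}
Op 1: UPDATE e=10 (auto-commit; committed e=10)
Op 2: UPDATE d=12 (auto-commit; committed d=12)
Op 3: UPDATE a=10 (auto-commit; committed a=10)
Op 4: UPDATE c=1 (auto-commit; committed c=1)
Op 5: UPDATE c=28 (auto-commit; committed c=28)
Op 6: BEGIN: in_txn=True, pending={}
After op 6: visible(a) = 10 (pending={}, committed={a=10, c=28, d=12, e=10})

Answer: 10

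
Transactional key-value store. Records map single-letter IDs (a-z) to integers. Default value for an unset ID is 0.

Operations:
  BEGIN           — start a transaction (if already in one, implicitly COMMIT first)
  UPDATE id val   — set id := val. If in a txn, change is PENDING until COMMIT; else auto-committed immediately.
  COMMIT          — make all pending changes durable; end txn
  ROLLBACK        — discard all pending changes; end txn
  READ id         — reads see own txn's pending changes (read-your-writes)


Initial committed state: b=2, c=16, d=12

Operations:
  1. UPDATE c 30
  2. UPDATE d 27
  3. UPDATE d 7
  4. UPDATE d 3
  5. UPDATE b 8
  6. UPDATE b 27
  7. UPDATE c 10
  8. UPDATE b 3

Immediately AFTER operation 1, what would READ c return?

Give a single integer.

Answer: 30

Derivation:
Initial committed: {b=2, c=16, d=12}
Op 1: UPDATE c=30 (auto-commit; committed c=30)
After op 1: visible(c) = 30 (pending={}, committed={b=2, c=30, d=12})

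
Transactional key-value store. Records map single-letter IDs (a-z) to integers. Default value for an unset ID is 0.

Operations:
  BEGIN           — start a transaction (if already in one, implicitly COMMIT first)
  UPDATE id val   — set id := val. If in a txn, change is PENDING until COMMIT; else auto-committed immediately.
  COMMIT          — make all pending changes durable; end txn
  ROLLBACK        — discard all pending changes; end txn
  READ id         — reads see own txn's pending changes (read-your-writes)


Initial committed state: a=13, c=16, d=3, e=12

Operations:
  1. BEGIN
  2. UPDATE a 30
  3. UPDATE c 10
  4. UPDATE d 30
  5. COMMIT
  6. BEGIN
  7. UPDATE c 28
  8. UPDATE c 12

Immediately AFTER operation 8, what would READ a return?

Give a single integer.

Answer: 30

Derivation:
Initial committed: {a=13, c=16, d=3, e=12}
Op 1: BEGIN: in_txn=True, pending={}
Op 2: UPDATE a=30 (pending; pending now {a=30})
Op 3: UPDATE c=10 (pending; pending now {a=30, c=10})
Op 4: UPDATE d=30 (pending; pending now {a=30, c=10, d=30})
Op 5: COMMIT: merged ['a', 'c', 'd'] into committed; committed now {a=30, c=10, d=30, e=12}
Op 6: BEGIN: in_txn=True, pending={}
Op 7: UPDATE c=28 (pending; pending now {c=28})
Op 8: UPDATE c=12 (pending; pending now {c=12})
After op 8: visible(a) = 30 (pending={c=12}, committed={a=30, c=10, d=30, e=12})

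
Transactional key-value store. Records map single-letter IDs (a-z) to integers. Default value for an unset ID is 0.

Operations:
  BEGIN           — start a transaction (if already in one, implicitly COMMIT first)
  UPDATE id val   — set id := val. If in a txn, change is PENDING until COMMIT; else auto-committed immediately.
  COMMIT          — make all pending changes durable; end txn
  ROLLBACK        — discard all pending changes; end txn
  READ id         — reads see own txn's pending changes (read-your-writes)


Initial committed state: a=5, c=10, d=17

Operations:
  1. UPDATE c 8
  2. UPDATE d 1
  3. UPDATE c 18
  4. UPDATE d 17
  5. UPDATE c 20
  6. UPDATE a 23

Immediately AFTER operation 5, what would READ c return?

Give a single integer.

Answer: 20

Derivation:
Initial committed: {a=5, c=10, d=17}
Op 1: UPDATE c=8 (auto-commit; committed c=8)
Op 2: UPDATE d=1 (auto-commit; committed d=1)
Op 3: UPDATE c=18 (auto-commit; committed c=18)
Op 4: UPDATE d=17 (auto-commit; committed d=17)
Op 5: UPDATE c=20 (auto-commit; committed c=20)
After op 5: visible(c) = 20 (pending={}, committed={a=5, c=20, d=17})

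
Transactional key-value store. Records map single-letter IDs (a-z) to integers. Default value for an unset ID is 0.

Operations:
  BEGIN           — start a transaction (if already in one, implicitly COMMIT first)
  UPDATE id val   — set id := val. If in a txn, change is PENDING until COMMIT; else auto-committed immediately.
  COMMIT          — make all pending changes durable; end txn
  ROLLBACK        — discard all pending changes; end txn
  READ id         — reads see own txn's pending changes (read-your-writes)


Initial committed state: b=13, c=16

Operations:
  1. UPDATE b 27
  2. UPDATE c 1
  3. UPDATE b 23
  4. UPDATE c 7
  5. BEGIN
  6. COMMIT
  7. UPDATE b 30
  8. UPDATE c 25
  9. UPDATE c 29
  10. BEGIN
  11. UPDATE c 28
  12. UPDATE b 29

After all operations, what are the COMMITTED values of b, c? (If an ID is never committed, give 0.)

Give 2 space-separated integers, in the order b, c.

Initial committed: {b=13, c=16}
Op 1: UPDATE b=27 (auto-commit; committed b=27)
Op 2: UPDATE c=1 (auto-commit; committed c=1)
Op 3: UPDATE b=23 (auto-commit; committed b=23)
Op 4: UPDATE c=7 (auto-commit; committed c=7)
Op 5: BEGIN: in_txn=True, pending={}
Op 6: COMMIT: merged [] into committed; committed now {b=23, c=7}
Op 7: UPDATE b=30 (auto-commit; committed b=30)
Op 8: UPDATE c=25 (auto-commit; committed c=25)
Op 9: UPDATE c=29 (auto-commit; committed c=29)
Op 10: BEGIN: in_txn=True, pending={}
Op 11: UPDATE c=28 (pending; pending now {c=28})
Op 12: UPDATE b=29 (pending; pending now {b=29, c=28})
Final committed: {b=30, c=29}

Answer: 30 29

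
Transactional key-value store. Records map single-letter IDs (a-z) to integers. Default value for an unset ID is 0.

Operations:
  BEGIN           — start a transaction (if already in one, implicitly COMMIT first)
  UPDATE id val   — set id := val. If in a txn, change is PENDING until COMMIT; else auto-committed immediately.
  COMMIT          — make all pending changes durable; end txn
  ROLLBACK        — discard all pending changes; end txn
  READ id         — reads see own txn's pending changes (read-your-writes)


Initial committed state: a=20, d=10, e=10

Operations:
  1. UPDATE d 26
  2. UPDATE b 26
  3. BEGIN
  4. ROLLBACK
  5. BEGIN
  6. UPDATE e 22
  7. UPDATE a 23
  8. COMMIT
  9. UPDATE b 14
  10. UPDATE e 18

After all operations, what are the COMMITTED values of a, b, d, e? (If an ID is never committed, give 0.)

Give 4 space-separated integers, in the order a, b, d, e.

Answer: 23 14 26 18

Derivation:
Initial committed: {a=20, d=10, e=10}
Op 1: UPDATE d=26 (auto-commit; committed d=26)
Op 2: UPDATE b=26 (auto-commit; committed b=26)
Op 3: BEGIN: in_txn=True, pending={}
Op 4: ROLLBACK: discarded pending []; in_txn=False
Op 5: BEGIN: in_txn=True, pending={}
Op 6: UPDATE e=22 (pending; pending now {e=22})
Op 7: UPDATE a=23 (pending; pending now {a=23, e=22})
Op 8: COMMIT: merged ['a', 'e'] into committed; committed now {a=23, b=26, d=26, e=22}
Op 9: UPDATE b=14 (auto-commit; committed b=14)
Op 10: UPDATE e=18 (auto-commit; committed e=18)
Final committed: {a=23, b=14, d=26, e=18}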